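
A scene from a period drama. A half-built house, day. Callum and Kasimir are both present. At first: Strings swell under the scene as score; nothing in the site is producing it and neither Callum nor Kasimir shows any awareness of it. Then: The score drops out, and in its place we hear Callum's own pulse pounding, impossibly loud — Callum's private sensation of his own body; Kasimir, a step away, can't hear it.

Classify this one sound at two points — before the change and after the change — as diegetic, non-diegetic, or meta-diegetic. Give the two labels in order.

non-diegetic, meta-diegetic

Before the change: underscore with no in-world source, inaudible to the characters → non-diegetic.
After the change: the body sound is Callum's subjective perception alone — Kasimir can't hear it → meta-diegetic.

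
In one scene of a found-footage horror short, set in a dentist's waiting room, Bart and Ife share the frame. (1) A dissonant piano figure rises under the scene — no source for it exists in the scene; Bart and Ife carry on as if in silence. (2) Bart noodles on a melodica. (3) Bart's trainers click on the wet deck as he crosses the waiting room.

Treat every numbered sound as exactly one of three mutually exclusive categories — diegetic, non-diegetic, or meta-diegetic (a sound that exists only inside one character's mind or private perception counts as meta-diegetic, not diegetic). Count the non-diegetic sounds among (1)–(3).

(1) is non-diegetic: nothing in the waiting room produces it and the characters don't hear it — pure soundtrack.
(2) is diegetic: the instrument and the performer are both in the scene.
Sound (3): a character's body making contact with the set — an in-world sound, so diegetic.
Non-diegetic: (1) — that's 1.

1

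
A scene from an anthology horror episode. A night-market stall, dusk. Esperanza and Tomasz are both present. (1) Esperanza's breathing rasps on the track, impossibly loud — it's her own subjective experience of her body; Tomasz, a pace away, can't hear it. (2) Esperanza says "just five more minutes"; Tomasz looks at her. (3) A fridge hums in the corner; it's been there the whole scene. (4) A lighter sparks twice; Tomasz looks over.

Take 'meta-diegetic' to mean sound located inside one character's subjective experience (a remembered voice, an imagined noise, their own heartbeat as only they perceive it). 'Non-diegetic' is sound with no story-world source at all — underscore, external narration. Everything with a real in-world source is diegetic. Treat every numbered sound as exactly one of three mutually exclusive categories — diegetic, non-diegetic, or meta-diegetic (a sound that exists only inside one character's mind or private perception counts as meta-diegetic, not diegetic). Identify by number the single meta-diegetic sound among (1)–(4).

1

(1) is meta-diegetic: it's Esperanza's internal bodily sensation rendered as sound; only Esperanza 'hears' it.
(2) is diegetic: spoken by a character present in the story world.
Sound (3): it's the actual ambient sound of the location, so diegetic.
(4) an in-world source (a lighter); characters could hear it → diegetic.
Only (1) is meta-diegetic.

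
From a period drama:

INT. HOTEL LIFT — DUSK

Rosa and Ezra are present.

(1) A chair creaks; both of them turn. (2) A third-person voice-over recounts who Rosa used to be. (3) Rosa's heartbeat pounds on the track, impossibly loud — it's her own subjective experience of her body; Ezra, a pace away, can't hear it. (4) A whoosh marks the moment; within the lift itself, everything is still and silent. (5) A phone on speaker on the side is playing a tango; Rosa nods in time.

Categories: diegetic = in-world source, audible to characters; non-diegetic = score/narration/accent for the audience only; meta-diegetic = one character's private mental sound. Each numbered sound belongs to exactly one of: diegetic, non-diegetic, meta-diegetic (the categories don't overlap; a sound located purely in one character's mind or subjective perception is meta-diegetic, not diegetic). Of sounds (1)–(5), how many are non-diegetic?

2

(1) the sound comes from a chair physically present in the location → diegetic.
(2) the narrator exists outside the story world, addressing only the audience → non-diegetic.
Sound (3): a subjective body sound — Rosa's private perception, inaudible to Ezra, so meta-diegetic.
(4) is non-diegetic: an editorial stinger — it belongs to the cut, not the story world.
(5) a phone on speaker is a physical source in the scene and Rosa reacts to it → diegetic.
Non-diegetic: (2), (4) — that's 2.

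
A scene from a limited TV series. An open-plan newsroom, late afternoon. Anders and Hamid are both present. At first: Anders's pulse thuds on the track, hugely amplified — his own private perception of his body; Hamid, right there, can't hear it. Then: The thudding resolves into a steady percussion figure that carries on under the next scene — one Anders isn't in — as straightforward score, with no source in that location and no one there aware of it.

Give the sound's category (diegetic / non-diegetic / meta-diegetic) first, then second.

First: it's Anders's subjective body sound, inaudible to Hamid → meta-diegetic.
Second: detached from Anders and playing as sourceless score over a scene he isn't in — for the audience only → non-diegetic.

meta-diegetic, non-diegetic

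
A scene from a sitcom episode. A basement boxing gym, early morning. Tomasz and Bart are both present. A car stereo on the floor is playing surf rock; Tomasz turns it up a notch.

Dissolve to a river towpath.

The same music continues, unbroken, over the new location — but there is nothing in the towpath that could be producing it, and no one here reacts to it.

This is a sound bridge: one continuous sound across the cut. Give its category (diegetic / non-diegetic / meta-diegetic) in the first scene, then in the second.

diegetic, non-diegetic

Scene one: a car stereo is an on-screen source and Tomasz reacts to it → diegetic.
Scene two: there is no source in the towpath and no one hears it — it's now underscore → non-diegetic.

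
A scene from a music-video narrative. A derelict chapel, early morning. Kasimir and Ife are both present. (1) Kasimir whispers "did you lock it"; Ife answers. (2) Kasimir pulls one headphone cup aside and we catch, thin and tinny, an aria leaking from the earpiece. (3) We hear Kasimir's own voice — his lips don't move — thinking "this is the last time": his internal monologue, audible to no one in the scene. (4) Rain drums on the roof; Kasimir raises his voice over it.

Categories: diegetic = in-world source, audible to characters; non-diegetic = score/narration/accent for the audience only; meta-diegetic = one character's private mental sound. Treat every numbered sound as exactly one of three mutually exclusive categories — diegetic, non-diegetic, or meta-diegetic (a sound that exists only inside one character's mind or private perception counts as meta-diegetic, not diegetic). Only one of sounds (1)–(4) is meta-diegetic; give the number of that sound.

3

Sound (1): on-screen dialogue — Kasimir speaks and Ife is there to hear, so diegetic.
(2) is diegetic: it's leaking from a physical pair of headphones in the scene.
(3) is meta-diegetic: Kasimir's thought-voice: a private mental sound no other character can hear.
(4) ambient/room sound belonging to the story's physical space → diegetic.
Only (3) is meta-diegetic.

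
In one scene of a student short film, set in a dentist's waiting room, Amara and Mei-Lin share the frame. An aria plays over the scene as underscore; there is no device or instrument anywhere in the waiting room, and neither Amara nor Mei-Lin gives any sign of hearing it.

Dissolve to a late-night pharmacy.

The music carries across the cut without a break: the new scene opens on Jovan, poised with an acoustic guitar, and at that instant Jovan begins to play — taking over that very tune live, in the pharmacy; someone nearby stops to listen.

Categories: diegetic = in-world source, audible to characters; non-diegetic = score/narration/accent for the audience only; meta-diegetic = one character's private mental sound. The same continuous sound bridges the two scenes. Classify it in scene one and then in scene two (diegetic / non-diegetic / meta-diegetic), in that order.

Scene one: there's no in-world source anywhere and no character hears it — underscore for the audience only → non-diegetic.
Scene two: from the moment Jovan starts playing, the tune is being performed on an acoustic guitar inside the story world and another character hears it → diegetic.

non-diegetic, diegetic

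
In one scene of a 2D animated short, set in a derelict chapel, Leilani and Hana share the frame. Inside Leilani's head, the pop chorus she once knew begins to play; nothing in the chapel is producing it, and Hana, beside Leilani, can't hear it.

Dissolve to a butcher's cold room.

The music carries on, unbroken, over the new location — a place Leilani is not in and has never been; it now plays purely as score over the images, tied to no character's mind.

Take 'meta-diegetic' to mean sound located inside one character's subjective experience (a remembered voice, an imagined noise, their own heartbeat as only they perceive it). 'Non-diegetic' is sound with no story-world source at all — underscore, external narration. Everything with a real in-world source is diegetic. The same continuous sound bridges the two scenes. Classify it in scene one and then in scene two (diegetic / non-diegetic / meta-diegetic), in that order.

Scene one: the music exists only inside Leilani's mind; Hana can't hear it → meta-diegetic.
Scene two: it's detached from Leilani entirely and plays over unrelated images with no in-world source — conventional underscore → non-diegetic.

meta-diegetic, non-diegetic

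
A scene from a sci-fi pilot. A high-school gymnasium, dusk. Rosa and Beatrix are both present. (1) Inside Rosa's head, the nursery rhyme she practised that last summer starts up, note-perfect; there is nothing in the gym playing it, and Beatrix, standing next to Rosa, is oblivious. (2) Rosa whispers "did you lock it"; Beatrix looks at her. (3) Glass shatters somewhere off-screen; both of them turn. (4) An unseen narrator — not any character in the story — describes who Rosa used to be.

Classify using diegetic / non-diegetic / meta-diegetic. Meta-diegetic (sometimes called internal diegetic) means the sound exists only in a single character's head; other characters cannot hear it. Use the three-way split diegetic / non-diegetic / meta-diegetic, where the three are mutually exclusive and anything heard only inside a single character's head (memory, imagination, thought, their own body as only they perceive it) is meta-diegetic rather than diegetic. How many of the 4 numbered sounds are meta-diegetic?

1

(1) the music is a memory playing inside Rosa's mind alone; no real-world source, Beatrix can't hear it → meta-diegetic.
Sound (2): spoken by a character present in the story world, so diegetic.
(3) glass is a real object/event in the scene's world → diegetic.
(4) commentary laid over the scene from outside the fiction → non-diegetic.
So 1 of the 4 is meta-diegetic: (1).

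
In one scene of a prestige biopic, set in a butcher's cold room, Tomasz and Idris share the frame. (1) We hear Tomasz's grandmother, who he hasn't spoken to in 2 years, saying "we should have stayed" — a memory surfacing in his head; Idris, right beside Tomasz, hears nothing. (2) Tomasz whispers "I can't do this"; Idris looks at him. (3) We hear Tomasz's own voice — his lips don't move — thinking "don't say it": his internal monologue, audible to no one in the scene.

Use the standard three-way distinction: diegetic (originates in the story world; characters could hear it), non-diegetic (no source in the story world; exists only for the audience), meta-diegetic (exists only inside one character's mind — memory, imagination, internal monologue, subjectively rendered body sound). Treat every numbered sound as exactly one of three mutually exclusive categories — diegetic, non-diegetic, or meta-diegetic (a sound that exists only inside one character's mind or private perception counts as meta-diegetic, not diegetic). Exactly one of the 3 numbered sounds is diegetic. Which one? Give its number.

Sound (1): it's Tomasz's recollection rendered as sound; the other character can't hear it, so meta-diegetic.
Sound (2): on-screen dialogue — Tomasz speaks and Idris is there to hear, so diegetic.
(3) Tomasz's thought-voice: a private mental sound no other character can hear → meta-diegetic.
Only (2) is diegetic.

2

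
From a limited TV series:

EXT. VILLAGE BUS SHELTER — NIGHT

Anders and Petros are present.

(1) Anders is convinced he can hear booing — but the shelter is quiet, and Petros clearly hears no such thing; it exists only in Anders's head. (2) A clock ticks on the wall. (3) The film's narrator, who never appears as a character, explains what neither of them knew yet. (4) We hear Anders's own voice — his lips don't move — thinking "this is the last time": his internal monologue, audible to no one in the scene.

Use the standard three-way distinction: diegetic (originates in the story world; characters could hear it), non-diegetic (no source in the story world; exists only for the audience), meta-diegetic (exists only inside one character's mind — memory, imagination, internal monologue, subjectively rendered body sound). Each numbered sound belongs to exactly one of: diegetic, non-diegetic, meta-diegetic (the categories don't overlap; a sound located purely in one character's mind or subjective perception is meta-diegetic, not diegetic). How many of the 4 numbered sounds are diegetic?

1

Sound (1): Anders alone 'hears' it — an imagined sound, not present in the space, so meta-diegetic.
(2) is diegetic: a clock is a real object/event in the scene's world.
(3) is non-diegetic: the narrator exists outside the story world, addressing only the audience.
(4) internal monologue — inside Anders's mind, not spoken into the scene → meta-diegetic.
So 1 of the 4 is diegetic: (2).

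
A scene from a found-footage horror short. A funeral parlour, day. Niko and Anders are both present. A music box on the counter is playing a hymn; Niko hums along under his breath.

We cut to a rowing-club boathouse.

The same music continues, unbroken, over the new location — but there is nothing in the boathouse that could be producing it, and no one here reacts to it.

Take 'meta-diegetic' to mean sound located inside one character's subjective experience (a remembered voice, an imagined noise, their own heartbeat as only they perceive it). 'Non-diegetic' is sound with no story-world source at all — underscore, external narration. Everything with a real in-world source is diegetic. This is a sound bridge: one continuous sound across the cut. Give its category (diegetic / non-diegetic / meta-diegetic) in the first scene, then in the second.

Scene one: a music box is an on-screen source and Niko reacts to it → diegetic.
Scene two: there is no source in the boathouse and no one hears it — it's now underscore → non-diegetic.

diegetic, non-diegetic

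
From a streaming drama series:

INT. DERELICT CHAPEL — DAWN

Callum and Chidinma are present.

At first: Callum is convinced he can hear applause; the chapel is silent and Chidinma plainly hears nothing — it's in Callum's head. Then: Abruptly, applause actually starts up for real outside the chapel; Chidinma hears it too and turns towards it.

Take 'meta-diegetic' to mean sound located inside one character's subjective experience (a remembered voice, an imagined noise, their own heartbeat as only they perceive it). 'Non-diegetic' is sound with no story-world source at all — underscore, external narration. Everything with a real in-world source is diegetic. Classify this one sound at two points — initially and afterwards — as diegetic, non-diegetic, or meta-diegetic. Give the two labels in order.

Initially: only Callum 'hears' it — imagined, in his mind → meta-diegetic.
Afterwards: now there's a real external source and Chidinma hears it too — in the story world → diegetic.

meta-diegetic, diegetic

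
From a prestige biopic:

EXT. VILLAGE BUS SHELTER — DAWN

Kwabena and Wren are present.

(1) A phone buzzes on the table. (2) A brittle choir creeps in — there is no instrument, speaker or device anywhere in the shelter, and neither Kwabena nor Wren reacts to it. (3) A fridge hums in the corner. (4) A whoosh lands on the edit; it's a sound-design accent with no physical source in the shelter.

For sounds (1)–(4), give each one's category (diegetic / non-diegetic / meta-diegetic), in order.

diegetic, non-diegetic, diegetic, non-diegetic

Sound (1): an in-world source (a phone); characters could hear it, so diegetic.
Sound (2): score with no on-screen or off-screen source; it exists for the audience alone, so non-diegetic.
(3) is diegetic: a fridge is part of the location's real environment.
Sound (4): nothing in the scene produces it; it's an accent added for the audience, so non-diegetic.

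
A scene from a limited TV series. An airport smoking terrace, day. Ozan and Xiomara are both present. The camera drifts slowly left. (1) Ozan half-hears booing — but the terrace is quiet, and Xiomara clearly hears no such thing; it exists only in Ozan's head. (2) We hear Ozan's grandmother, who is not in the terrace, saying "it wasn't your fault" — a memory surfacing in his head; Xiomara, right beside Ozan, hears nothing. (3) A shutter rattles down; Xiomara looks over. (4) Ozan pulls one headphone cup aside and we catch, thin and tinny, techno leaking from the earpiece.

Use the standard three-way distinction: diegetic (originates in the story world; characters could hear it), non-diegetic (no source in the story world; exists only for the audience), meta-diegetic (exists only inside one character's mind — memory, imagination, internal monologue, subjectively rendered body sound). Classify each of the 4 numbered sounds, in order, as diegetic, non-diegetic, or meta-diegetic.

meta-diegetic, meta-diegetic, diegetic, diegetic

(1) Ozan alone 'hears' it — an imagined sound, not present in the space → meta-diegetic.
Sound (2): it's Ozan's recollection rendered as sound; the other character can't hear it, so meta-diegetic.
(3) is diegetic: an in-world source (a shutter); characters could hear it.
(4) the earpiece is a real device on Ozan's head — source music → diegetic.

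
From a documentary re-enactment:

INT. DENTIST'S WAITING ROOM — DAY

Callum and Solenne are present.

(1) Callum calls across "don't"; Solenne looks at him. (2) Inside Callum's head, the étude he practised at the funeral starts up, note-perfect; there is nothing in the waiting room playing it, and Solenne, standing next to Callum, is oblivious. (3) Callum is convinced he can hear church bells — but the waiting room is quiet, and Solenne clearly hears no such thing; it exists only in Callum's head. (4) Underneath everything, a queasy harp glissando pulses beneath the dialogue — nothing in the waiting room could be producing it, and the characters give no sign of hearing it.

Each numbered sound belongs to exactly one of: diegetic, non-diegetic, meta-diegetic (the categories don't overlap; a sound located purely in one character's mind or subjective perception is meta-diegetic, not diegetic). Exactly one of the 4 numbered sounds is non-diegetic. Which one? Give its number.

4

Sound (1): on-screen dialogue — Callum speaks and Solenne is there to hear, so diegetic.
(2) remembered music, private to Callum — Solenne is oblivious because it isn't in the room → meta-diegetic.
(3) subjective to Callum: the waiting room is silent and Solenne hears nothing → meta-diegetic.
(4) it has no source in the story world and no character can hear it — it's underscore → non-diegetic.
Only (4) is non-diegetic.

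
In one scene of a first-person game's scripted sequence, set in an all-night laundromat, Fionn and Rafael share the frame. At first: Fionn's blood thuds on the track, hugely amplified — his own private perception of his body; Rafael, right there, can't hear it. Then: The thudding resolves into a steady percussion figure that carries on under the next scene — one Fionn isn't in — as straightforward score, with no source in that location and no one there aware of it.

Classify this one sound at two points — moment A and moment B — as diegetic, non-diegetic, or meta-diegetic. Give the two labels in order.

meta-diegetic, non-diegetic

Moment A: it's Fionn's subjective body sound, inaudible to Rafael → meta-diegetic.
Moment B: detached from Fionn and playing as sourceless score over a scene he isn't in — for the audience only → non-diegetic.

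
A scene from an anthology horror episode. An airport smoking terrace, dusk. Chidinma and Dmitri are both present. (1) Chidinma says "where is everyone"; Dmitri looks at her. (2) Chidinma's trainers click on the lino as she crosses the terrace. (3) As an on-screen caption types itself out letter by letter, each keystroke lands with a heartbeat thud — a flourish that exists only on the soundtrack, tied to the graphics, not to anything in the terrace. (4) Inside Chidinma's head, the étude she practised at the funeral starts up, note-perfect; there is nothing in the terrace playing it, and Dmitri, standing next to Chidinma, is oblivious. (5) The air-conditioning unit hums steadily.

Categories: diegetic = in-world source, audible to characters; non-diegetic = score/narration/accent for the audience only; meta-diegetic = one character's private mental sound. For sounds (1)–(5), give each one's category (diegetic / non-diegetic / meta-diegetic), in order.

diegetic, diegetic, non-diegetic, meta-diegetic, diegetic

(1) Chidinma is a character speaking aloud in the scene → diegetic.
(2) a character's body making contact with the set — an in-world sound → diegetic.
(3) is non-diegetic: it accompanies on-screen graphics, not anything inside the story world.
(4) is meta-diegetic: the music is a memory playing inside Chidinma's mind alone; no real-world source, Dmitri can't hear it.
(5) ambient/room sound belonging to the story's physical space → diegetic.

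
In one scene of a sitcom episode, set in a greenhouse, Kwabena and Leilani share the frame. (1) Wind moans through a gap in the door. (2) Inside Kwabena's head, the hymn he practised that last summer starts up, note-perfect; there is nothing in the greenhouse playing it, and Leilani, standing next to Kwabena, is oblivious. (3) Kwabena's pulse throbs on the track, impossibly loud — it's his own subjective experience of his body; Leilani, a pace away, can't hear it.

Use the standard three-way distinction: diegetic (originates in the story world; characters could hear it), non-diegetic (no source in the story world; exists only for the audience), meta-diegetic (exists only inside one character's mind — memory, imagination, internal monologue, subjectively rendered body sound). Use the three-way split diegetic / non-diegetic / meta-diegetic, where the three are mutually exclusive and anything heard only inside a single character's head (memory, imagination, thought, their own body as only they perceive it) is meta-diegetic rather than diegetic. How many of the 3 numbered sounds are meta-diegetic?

2

Sound (1): it's the actual ambient sound of the location, so diegetic.
(2) is meta-diegetic: remembered music, private to Kwabena — Leilani is oblivious because it isn't in the room.
Sound (3): it's Kwabena's internal bodily sensation rendered as sound; only Kwabena 'hears' it, so meta-diegetic.
So 2 of the 3 are meta-diegetic: (2), (3).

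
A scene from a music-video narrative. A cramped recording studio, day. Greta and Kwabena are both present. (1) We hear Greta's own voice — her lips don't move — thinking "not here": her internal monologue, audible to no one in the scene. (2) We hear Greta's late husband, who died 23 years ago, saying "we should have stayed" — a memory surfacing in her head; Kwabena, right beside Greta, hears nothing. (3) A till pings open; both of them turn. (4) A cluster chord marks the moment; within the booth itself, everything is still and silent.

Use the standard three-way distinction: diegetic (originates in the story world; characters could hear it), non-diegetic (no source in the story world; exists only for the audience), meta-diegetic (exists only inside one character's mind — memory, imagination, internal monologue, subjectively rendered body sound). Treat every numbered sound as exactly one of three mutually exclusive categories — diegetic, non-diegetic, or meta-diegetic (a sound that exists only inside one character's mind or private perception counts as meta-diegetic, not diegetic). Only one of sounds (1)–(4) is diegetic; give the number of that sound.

(1) internal monologue — inside Greta's mind, not spoken into the scene → meta-diegetic.
Sound (2): a remembered line, private to Greta — not present in the room, not audible to Kwabena, so meta-diegetic.
(3) is diegetic: a till is a real object/event in the scene's world.
(4) nothing in the scene produces it; it's an accent added for the audience → non-diegetic.
Only (3) is diegetic.

3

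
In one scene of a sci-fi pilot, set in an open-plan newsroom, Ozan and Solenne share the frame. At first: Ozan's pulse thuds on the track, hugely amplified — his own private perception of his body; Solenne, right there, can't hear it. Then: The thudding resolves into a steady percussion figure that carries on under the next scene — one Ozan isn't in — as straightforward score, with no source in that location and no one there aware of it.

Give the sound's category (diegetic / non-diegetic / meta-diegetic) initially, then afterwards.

meta-diegetic, non-diegetic

Initially: it's Ozan's subjective body sound, inaudible to Solenne → meta-diegetic.
Afterwards: detached from Ozan and playing as sourceless score over a scene he isn't in — for the audience only → non-diegetic.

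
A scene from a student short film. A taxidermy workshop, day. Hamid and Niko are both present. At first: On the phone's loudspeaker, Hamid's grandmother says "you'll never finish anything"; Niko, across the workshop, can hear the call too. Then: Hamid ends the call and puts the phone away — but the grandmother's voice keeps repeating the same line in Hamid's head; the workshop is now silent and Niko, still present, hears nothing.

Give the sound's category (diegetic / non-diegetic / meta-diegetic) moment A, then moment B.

Moment A: the loudspeaker is an in-world source; both Hamid and Niko hear the call → diegetic.
Moment B: with the phone off, the voice continues only as Hamid's private mental replay — Niko can't hear it → meta-diegetic.

diegetic, meta-diegetic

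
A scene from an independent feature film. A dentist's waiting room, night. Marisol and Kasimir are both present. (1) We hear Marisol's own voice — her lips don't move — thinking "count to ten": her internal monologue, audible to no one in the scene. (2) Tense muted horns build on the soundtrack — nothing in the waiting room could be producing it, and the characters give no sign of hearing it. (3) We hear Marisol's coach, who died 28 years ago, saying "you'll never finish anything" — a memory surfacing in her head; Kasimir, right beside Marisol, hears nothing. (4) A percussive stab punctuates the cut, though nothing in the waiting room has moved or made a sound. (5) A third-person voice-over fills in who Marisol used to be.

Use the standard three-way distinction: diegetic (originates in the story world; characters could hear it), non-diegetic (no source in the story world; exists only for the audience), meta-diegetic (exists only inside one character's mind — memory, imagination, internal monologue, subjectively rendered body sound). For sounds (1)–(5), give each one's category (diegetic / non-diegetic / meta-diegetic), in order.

meta-diegetic, non-diegetic, meta-diegetic, non-diegetic, non-diegetic

(1) is meta-diegetic: Marisol's thought-voice: a private mental sound no other character can hear.
(2) it has no source in the story world and no character can hear it — it's underscore → non-diegetic.
(3) it's Marisol's recollection rendered as sound; the other character can't hear it → meta-diegetic.
(4) is non-diegetic: an editorial stinger — it belongs to the cut, not the story world.
(5) the narrator exists outside the story world, addressing only the audience → non-diegetic.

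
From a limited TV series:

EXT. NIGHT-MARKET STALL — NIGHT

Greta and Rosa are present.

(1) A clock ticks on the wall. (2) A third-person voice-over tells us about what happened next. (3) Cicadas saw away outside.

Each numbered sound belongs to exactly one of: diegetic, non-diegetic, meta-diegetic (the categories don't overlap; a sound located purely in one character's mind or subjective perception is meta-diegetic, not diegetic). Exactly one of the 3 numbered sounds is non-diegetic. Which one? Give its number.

Sound (1): a clock is a real object/event in the scene's world, so diegetic.
(2) commentary laid over the scene from outside the fiction → non-diegetic.
(3) cicadas is part of the location's real environment → diegetic.
Only (2) is non-diegetic.

2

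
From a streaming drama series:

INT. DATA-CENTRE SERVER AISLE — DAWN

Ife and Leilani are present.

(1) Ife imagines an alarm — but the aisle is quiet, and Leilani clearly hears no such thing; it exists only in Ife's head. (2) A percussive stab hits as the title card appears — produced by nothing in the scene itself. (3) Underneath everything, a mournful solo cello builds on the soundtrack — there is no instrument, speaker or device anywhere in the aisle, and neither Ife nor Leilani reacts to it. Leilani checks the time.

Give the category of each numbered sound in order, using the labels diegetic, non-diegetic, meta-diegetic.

meta-diegetic, non-diegetic, non-diegetic

Sound (1): Ife alone 'hears' it — an imagined sound, not present in the space, so meta-diegetic.
(2) is non-diegetic: nothing in the scene produces it; it's an accent added for the audience.
Sound (3): it has no source in the story world and no character can hear it — it's underscore, so non-diegetic.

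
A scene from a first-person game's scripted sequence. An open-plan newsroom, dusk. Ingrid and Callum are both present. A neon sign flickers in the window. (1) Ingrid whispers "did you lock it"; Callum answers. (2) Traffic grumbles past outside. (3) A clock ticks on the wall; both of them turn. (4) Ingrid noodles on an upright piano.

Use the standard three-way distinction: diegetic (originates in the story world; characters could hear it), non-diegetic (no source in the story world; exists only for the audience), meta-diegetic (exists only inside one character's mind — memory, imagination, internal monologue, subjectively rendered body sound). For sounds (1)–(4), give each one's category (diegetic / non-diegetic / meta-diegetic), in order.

(1) on-screen dialogue — Ingrid speaks and Callum is there to hear → diegetic.
Sound (2): traffic is part of the location's real environment, so diegetic.
Sound (3): an in-world source (a clock); characters could hear it, so diegetic.
Sound (4): the instrument and the performer are both in the scene, so diegetic.

diegetic, diegetic, diegetic, diegetic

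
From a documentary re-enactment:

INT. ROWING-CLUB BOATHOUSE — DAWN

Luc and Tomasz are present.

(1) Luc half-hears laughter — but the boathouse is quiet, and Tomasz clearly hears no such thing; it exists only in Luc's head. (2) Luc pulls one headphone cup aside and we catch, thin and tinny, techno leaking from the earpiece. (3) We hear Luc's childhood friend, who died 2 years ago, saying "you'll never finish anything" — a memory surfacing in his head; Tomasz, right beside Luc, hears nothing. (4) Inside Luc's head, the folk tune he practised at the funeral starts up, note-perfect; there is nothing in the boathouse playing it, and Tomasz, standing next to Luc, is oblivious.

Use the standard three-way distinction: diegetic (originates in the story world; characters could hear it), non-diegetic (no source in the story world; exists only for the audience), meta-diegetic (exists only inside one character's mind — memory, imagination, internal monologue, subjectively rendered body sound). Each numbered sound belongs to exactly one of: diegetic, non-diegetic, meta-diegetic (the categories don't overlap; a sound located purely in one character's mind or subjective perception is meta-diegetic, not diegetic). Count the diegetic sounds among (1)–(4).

1

(1) the sound is imagined by Luc; nothing in the story world is producing it and Tomasz can't hear it → meta-diegetic.
Sound (2): the earpiece is a real device on Luc's head — source music, so diegetic.
Sound (3): the voice is a memory playing only inside Luc's mind; Tomasz can't hear it, so meta-diegetic.
(4) is meta-diegetic: remembered music, private to Luc — Tomasz is oblivious because it isn't in the room.
Diegetic: (2) — that's 1.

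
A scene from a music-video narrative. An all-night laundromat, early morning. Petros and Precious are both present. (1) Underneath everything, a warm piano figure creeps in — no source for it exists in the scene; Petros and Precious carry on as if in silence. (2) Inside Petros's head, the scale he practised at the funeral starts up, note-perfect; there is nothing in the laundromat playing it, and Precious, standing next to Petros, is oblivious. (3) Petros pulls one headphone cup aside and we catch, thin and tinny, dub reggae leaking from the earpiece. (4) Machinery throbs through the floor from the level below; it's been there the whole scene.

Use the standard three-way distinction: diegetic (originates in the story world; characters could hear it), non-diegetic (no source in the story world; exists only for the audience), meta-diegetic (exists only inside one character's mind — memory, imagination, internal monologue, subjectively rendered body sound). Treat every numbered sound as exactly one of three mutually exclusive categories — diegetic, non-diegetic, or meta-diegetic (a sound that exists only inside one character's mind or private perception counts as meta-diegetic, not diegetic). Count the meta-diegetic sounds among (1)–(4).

(1) is non-diegetic: score with no on-screen or off-screen source; it exists for the audience alone.
Sound (2): it lives in Petros's subjectivity, not in the laundromat, so meta-diegetic.
(3) it's leaking from a physical pair of headphones in the scene → diegetic.
(4) is diegetic: machinery is part of the location's real environment.
Meta-diegetic: (2) — that's 1.

1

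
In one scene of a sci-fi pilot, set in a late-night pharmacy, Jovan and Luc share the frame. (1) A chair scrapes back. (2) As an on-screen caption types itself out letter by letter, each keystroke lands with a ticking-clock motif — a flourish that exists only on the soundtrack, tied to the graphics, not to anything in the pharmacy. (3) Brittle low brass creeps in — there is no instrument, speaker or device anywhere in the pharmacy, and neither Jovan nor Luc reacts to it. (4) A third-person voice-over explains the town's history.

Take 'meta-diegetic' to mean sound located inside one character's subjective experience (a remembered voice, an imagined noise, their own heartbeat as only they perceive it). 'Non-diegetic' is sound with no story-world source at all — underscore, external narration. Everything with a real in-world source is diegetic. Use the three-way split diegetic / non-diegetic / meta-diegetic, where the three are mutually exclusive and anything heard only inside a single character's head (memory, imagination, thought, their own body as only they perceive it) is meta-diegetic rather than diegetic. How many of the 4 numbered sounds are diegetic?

1

Sound (1): an in-world source (a chair); characters could hear it, so diegetic.
Sound (2): sound married to a title/caption — outside the diegesis by definition, so non-diegetic.
Sound (3): score with no on-screen or off-screen source; it exists for the audience alone, so non-diegetic.
Sound (4): external voice-over — not a character, not heard by anyone in the scene, so non-diegetic.
Diegetic: (1) — that's 1.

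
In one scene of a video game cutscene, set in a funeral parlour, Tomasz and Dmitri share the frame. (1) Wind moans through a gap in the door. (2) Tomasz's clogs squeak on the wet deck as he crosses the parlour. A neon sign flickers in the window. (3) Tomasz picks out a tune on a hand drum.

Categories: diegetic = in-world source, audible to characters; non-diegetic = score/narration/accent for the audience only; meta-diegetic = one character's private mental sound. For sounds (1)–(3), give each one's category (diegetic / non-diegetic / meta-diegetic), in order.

(1) ambient/room sound belonging to the story's physical space → diegetic.
(2) is diegetic: it's the physical sound of Tomasz moving in the space.
Sound (3): the instrument and the performer are both in the scene, so diegetic.

diegetic, diegetic, diegetic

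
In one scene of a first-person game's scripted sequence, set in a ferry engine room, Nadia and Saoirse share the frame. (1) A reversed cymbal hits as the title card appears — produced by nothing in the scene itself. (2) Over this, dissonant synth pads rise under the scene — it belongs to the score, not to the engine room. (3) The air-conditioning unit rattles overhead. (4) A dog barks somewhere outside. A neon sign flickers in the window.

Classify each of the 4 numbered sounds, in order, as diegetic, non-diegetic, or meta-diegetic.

non-diegetic, non-diegetic, diegetic, diegetic

(1) is non-diegetic: it's a sound-design accent with no in-world source; no one in the scene can hear it.
Sound (2): it has no source in the story world and no character can hear it — it's underscore, so non-diegetic.
Sound (3): ambient/room sound belonging to the story's physical space, so diegetic.
(4) a dog is a real object/event in the scene's world → diegetic.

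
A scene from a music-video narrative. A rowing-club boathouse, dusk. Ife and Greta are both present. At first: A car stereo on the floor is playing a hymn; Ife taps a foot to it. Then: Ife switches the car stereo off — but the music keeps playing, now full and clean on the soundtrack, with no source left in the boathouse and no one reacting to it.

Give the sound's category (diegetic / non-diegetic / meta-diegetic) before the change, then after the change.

Before the change: a car stereo is a real in-scene source and Ife reacts to it → diegetic.
After the change: there is no longer any in-world source and no one can hear it — it has become underscore → non-diegetic.

diegetic, non-diegetic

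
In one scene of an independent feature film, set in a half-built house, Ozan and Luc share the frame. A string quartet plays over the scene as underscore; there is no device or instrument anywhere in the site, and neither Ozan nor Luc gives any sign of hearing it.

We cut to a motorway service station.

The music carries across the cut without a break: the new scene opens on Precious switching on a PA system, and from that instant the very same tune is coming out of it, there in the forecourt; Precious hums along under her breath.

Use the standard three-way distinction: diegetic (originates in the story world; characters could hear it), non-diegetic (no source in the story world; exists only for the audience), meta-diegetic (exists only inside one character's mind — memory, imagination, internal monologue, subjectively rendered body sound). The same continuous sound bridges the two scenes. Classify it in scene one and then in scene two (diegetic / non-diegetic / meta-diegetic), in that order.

Scene one: there's no in-world source anywhere and no character hears it — underscore for the audience only → non-diegetic.
Scene two: once Precious turns on a PA system, the music has a real source in the story world and Precious reacts to it → diegetic.

non-diegetic, diegetic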